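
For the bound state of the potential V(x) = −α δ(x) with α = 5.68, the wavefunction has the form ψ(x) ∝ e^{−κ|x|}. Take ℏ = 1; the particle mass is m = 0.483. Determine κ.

κ = 2.74

Integrating the TISE across x = 0 gives the cusp condition ψ'(0⁺) − ψ'(0⁻) = −(2mα/ℏ²)ψ(0).
With ψ ∝ e^{−κ|x|} this yields −2κ = −2mα/ℏ², so κ = mα/ℏ² = 2.743.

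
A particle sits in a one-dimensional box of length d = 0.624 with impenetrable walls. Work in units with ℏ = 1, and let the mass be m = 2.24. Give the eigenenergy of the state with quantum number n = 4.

E = 90.5

The infinite-well eigenfunctions ψ_n = √(2/d) sin(nπx/d) vanish at both walls, giving E_n = n²π²ℏ²/(2md²).
E_4 = 4² × π² / (2 × 2.24 × 0.624²) = 90.53.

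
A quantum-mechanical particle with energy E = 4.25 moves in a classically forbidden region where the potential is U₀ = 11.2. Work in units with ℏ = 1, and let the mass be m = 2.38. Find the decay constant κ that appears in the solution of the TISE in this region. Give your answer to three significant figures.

κ = 5.75

Since E < U₀ the TISE in this region is ψ'' = κ²ψ with κ = √(2m(U₀ − E))/ℏ.
κ = √(2 × 2.38 × 6.95) = 5.752.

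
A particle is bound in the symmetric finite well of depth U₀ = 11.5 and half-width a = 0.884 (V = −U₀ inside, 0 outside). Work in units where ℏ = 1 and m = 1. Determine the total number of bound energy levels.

Define the well-strength parameter z₀ = (a/ℏ)√(2mU₀) = 0.884 × √(2·1·11.5) = 4.240.
The even/odd transcendental equations gain one root per π/2 in z₀, giving N = 1 + ⌊2z₀/π⌋ = 1 + ⌊2.699⌋ = 3.

N = 3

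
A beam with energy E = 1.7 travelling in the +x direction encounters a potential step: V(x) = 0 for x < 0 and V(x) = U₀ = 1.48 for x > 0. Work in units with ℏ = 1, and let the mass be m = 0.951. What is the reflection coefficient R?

On each side the TISE gives plane waves with k = √(2m(E − V))/ℏ: k₁ = √(2·0.951·1.7) = 1.798, k₂ = √(2·0.951·0.22) = 0.6469.
Matching ψ and ψ′ at x = 0 gives r = (k₁ − k₂)/(k₁ + k₂), so R = r² = 0.2217 and T = 1 − R = 0.7783.

R = 0.222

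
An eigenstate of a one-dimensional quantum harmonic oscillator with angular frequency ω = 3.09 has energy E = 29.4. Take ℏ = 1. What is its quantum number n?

n = 9

E_n = ℏω(n + ½) ⇒ n = E/(ℏω) − ½ = 29.4/3.09 − 0.5 = 9.015 → n = 9.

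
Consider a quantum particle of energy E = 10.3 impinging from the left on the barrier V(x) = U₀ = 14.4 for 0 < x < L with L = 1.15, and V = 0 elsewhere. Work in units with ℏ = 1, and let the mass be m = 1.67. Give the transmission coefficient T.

E < U₀: inside the barrier ψ ∝ e^{±κx} with κ = √(2m(U₀ − E))/ℏ = 3.701.
κL = 4.256, sinh(κL) = 35.24.
The exact tunnelling result is T⁻¹ = 1 + U₀² sinh²(κL) / [4E(U₀ − E)] = 1526, so T = 0.000655.

T = 0.000655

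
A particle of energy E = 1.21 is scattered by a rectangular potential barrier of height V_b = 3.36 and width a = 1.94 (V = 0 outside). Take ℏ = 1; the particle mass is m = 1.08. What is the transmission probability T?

Since E < V_b the interior solution is evanescent with decay constant κ = √(2m(V_b − E))/ℏ = 2.155.
κa = 4.181, sinh(κa) = 32.70.
Matching ψ, ψ′ at both faces gives T = [1 + V_b² sinh²(κa) / (4E(V_b − E))]⁻¹ = 1/1161 = 0.000861.

T = 0.000861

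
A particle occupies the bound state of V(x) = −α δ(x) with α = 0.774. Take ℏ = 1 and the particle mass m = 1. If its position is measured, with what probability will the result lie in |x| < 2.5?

P = 0.979

The normalised bound state is ψ = √κ e^{−κ|x|} with κ = mα/ℏ² = 0.7740.
P(|x| < d) = ∫_{−d}^{d} κ e^{−2κ|x|} dx = 1 − e^{−2κd} = 1 − e^{−3.870} = 0.9791.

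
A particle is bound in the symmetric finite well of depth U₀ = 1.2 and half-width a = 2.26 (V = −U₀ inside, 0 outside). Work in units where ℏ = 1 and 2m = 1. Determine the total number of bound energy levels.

N = 2

The dimensionless depth is z₀ = a√(2mU₀)/ℏ = 2.26 × √(1.200) = 2.476.
A new bound state (alternating even/odd) appears each time z₀ passes a multiple of π/2, so N = ⌊2z₀/π⌋ + 1 = ⌊1.576⌋ + 1 = 2.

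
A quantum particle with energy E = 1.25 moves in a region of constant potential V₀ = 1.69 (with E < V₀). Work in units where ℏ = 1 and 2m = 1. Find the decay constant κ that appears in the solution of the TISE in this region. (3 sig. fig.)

Since E < V₀ the TISE in this region is ψ'' = κ²ψ with κ = √(2m(V₀ − E))/ℏ.
κ = √(2 × 0.5 × 0.44) = 0.6633.

κ = 0.663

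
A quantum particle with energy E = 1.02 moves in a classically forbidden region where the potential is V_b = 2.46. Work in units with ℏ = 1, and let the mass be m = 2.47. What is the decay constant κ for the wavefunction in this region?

κ = 2.67

Since E < V_b the TISE in this region is ψ'' = κ²ψ with κ = √(2m(V_b − E))/ℏ.
κ = √(2 × 2.47 × 1.44) = 2.667.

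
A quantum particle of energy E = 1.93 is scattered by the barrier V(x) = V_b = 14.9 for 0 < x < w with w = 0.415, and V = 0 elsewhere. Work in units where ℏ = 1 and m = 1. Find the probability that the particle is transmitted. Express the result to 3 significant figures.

E < V_b: inside the barrier ψ ∝ e^{±κx} with κ = √(2m(V_b − E))/ℏ = 5.093.
κw = 2.114, sinh(κw) = 4.079.
The exact tunnelling result is T⁻¹ = 1 + V_b² sinh²(κw) / [4E(V_b − E)] = 37.89, so T = 0.0264.

T = 0.0264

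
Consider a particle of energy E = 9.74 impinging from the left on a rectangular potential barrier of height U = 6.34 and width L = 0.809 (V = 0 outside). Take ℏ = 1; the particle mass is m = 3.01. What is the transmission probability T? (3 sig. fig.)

Above the barrier the interior wavenumber is k₂ = √(2m(E − U))/ℏ = 4.524, giving phase k₂L = 3.660.
T = [1 + U² sin²(k₂L) / (4E(E − U))]⁻¹ = 1/1.075 = 0.931.

T = 0.931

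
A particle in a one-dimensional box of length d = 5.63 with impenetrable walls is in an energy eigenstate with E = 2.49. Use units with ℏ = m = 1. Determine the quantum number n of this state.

n = 4

From E_n = n²π²ℏ²/(2md²) invert to n = √(2md²E)/(πℏ).
n = (5.63/π) × √(2 × 1 × 2.49) = 3.999 → n = 4.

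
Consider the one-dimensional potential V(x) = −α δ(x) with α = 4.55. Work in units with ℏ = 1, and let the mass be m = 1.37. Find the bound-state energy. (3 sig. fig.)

The bound state is ψ(x) = √κ e^{−κ|x|}. The derivative jump ψ'(0⁺) − ψ'(0⁻) = −(2mα/ℏ²)ψ(0) fixes κ = mα/ℏ² = 6.234.
Then E = −ℏ²κ²/(2m) = −mα²/(2ℏ²) = -14.18.

E = -14.2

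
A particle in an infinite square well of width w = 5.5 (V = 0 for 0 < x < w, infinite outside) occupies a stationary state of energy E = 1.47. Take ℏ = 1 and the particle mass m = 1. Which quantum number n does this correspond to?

n = 3

For an infinite well E_n = n²π²ℏ²/(2mw²), so n = (w/πℏ)√(2mE).
n = (5.5/π) × √(2 × 1 × 1.47) = 3.002 → n = 3.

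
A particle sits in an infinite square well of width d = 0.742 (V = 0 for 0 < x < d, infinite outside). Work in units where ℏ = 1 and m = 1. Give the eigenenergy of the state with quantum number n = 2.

The infinite-well eigenfunctions ψ_n = √(2/d) sin(nπx/d) vanish at both walls, giving E_n = n²π²ℏ²/(2md²).
E_2 = 2² × π² / (2 × 1 × 0.742²) = 35.85.

E = 35.9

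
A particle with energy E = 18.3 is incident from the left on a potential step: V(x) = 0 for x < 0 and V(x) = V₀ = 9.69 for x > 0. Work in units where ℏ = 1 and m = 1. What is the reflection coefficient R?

On each side the TISE gives plane waves with k = √(2m(E − V))/ℏ: k₁ = √(2·1·18.3) = 6.050, k₂ = √(2·1·8.61) = 4.150.
Continuity of ψ and ψ′ at the step yields the reflection amplitude r = (k₁ − k₂)/(k₁ + k₂) = 0.1863; thus R = |r|² = 0.03471, T = 0.9653.

R = 0.0347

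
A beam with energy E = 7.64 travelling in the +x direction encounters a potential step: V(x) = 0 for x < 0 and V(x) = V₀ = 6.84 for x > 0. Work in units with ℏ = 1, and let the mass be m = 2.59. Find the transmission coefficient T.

On each side the TISE gives plane waves with k = √(2m(E − V))/ℏ: k₁ = √(2·2.59·7.64) = 6.291, k₂ = √(2·2.59·0.8) = 2.036.
Matching ψ and ψ′ at x = 0 gives r = (k₁ − k₂)/(k₁ + k₂), so R = r² = 0.2612 and T = 1 − R = 0.7388.

T = 0.739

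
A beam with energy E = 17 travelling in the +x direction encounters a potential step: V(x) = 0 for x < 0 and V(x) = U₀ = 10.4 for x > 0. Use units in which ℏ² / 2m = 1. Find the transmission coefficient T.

T = 0.946

The wavenumbers are k₁ = √(2mE)/ℏ = 4.123 on the left and k₂ = √(2m(E − U₀))/ℏ = 2.569 on the right.
Continuity of ψ and ψ′ at the step yields the reflection amplitude r = (k₁ − k₂)/(k₁ + k₂) = 0.2322; thus R = |r|² = 0.05393, T = 0.9461.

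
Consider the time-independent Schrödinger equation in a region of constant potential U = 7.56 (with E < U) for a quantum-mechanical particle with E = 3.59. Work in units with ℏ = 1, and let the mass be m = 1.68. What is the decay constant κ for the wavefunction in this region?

κ = 3.65

Since E < U the TISE in this region is ψ'' = κ²ψ with κ = √(2m(U − E))/ℏ.
κ = √(2 × 1.68 × 3.97) = 3.652.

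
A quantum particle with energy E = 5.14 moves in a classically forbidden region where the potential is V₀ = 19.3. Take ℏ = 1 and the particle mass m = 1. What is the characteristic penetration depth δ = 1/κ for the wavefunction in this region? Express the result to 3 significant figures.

Since E < V₀ the TISE in this region is ψ'' = κ²ψ with κ = √(2m(V₀ − E))/ℏ.
κ = √(2 × 1 × 14.16) = 5.322. The penetration depth is δ = 1/κ = 0.188.

δ = 0.188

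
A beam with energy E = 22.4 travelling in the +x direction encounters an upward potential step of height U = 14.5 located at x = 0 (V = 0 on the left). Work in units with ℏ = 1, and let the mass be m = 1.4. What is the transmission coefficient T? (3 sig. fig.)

The wavenumbers are k₁ = √(2mE)/ℏ = 7.920 on the left and k₂ = √(2m(E − U))/ℏ = 4.703 on the right.
Continuity of ψ and ψ′ at the step yields the reflection amplitude r = (k₁ − k₂)/(k₁ + k₂) = 0.2548; thus R = |r|² = 0.06493, T = 0.9351.

T = 0.935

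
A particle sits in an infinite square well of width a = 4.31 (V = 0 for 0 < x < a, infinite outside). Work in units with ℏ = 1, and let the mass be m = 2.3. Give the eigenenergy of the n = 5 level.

Requiring ψ(0) = ψ(a) = 0 quantises k = nπ/a, hence E_n = ℏ²k²/2m = n²π²ℏ²/(2ma²).
E_5 = 5² × π² / (2 × 2.3 × 4.31²) = 2.888.

E = 2.89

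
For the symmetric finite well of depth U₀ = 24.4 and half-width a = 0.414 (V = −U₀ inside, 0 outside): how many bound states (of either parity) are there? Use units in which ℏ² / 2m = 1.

N = 2

The dimensionless depth is z₀ = a√(2mU₀)/ℏ = 0.414 × √(24.40) = 2.045.
The even/odd transcendental equations gain one root per π/2 in z₀, giving N = 1 + ⌊2z₀/π⌋ = 1 + ⌊1.302⌋ = 2.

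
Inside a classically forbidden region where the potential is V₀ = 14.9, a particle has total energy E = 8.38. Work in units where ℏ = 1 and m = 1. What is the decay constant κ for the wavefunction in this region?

Since E < V₀ the TISE in this region is ψ'' = κ²ψ with κ = √(2m(V₀ − E))/ℏ.
κ = √(2 × 1 × 6.52) = 3.611.

κ = 3.61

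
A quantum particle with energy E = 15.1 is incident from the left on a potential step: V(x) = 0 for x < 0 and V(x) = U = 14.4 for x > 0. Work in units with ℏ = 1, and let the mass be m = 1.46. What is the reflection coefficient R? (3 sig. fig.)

R = 0.417

On each side the TISE gives plane waves with k = √(2m(E − V))/ℏ: k₁ = √(2·1.46·15.1) = 6.640, k₂ = √(2·1.46·0.7) = 1.430.
Continuity of ψ and ψ′ at the step yields the reflection amplitude r = (k₁ − k₂)/(k₁ + k₂) = 0.6457; thus R = |r|² = 0.4169, T = 0.5831.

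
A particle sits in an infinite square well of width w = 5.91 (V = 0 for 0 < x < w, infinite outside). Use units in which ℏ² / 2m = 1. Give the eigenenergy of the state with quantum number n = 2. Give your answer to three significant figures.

E = 1.13

Requiring ψ(0) = ψ(w) = 0 quantises k = nπ/w, hence E_n = ℏ²k²/2m = n²π²ℏ²/(2mw²).
E_2 = 2² × π² / (2 × 0.5 × 5.91²) = 1.130.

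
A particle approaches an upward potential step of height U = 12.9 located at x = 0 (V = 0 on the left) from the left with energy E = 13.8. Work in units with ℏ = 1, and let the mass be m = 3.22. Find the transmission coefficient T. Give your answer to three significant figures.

T = 0.648

On each side the TISE gives plane waves with k = √(2m(E − V))/ℏ: k₁ = √(2·3.22·13.8) = 9.427, k₂ = √(2·3.22·0.9) = 2.407.
Continuity of ψ and ψ′ at the step yields the reflection amplitude r = (k₁ − k₂)/(k₁ + k₂) = 0.5931; thus R = |r|² = 0.3518, T = 0.6482.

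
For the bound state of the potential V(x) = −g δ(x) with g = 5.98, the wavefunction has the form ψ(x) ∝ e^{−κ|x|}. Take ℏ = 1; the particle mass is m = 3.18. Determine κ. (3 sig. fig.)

κ = 19.0

Integrate −(ℏ²/2m)ψ'' − gδ(x)ψ = Eψ from −ε to +ε: the ψ'' term gives ψ'(0⁺) − ψ'(0⁻) and the δ term gives −(2mg/ℏ²)ψ(0).
With ψ ∝ e^{−κ|x|} this yields −2κ = −2mg/ℏ², so κ = mg/ℏ² = 19.02.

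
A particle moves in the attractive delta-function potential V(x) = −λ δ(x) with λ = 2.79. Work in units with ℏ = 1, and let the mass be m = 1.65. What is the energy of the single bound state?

The bound state is ψ(x) = √κ e^{−κ|x|}. The derivative jump ψ'(0⁺) − ψ'(0⁻) = −(2mλ/ℏ²)ψ(0) fixes κ = mλ/ℏ² = 4.604.
Then E = −ℏ²κ²/(2m) = −mλ²/(2ℏ²) = -6.422.

E = -6.42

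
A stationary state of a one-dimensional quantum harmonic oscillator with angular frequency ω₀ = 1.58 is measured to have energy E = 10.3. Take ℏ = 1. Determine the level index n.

Invert E_n = (n + ½)ℏω₀: n = E/ℏω₀ − ½ = 6.019, so n = 6.

n = 6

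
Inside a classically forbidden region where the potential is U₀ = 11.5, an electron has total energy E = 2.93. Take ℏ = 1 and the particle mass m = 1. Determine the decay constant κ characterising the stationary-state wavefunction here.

κ = 4.14

Since E < U₀ the TISE in this region is ψ'' = κ²ψ with κ = √(2m(U₀ − E))/ℏ.
κ = √(2 × 1 × 8.57) = 4.140.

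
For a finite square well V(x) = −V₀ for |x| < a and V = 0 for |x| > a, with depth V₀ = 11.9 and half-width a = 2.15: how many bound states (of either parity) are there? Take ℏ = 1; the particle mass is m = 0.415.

N = 5

The dimensionless depth is z₀ = a√(2mV₀)/ℏ = 2.15 × √(9.877) = 6.757.
The even/odd transcendental equations gain one root per π/2 in z₀, giving N = 1 + ⌊2z₀/π⌋ = 1 + ⌊4.302⌋ = 5.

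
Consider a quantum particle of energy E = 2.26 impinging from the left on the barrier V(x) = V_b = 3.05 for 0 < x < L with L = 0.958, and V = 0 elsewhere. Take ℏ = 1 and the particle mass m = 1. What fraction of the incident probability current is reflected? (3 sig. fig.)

R = 0.750

E < V_b: inside the barrier ψ ∝ e^{±κx} with κ = √(2m(V_b − E))/ℏ = 1.257.
κL = 1.204, sinh(κL) = 1.517.
Matching ψ, ψ′ at both faces gives T = [1 + V_b² sinh²(κL) / (4E(V_b − E))]⁻¹ = 1/3.998 = 0.250.
R = 1 − T = 0.750.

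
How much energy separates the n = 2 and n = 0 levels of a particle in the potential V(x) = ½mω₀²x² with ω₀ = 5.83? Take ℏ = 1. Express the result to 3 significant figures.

ΔE = 11.7

E_n = ℏω₀(n + ½), so ΔE = (2 − 0) ℏω₀ = 2 × 5.83 = 11.66.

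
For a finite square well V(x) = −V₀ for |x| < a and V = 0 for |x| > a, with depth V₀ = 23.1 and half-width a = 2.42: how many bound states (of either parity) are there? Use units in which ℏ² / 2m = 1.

N = 8

Define the well-strength parameter z₀ = (a/ℏ)√(2mV₀) = 2.42 × √(2·0.5·23.1) = 11.63.
A new bound state (alternating even/odd) appears each time z₀ passes a multiple of π/2, so N = ⌊2z₀/π⌋ + 1 = ⌊7.405⌋ + 1 = 8.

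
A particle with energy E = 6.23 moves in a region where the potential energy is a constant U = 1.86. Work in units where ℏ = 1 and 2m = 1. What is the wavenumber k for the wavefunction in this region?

k = 2.09

With E > U the solution is oscillatory, ψ ∝ e^{±ikx} with k = √(2m(E − U))/ℏ.
k = √(2 × 0.5 × 4.37) = 2.090.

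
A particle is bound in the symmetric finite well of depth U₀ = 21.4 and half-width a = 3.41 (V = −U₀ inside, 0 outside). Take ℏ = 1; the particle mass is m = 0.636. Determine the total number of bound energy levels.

N = 12

Define the well-strength parameter z₀ = (a/ℏ)√(2mU₀) = 3.41 × √(2·0.636·21.4) = 17.79.
A new bound state (alternating even/odd) appears each time z₀ passes a multiple of π/2, so N = ⌊2z₀/π⌋ + 1 = ⌊11.33⌋ + 1 = 12.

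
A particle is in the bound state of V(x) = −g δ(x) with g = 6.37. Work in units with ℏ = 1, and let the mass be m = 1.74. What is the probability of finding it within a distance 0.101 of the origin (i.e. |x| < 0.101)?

P = 0.893

The normalised bound state is ψ = √κ e^{−κ|x|} with κ = mg/ℏ² = 11.08.
P(|x| < d) = ∫_{−d}^{d} κ e^{−2κ|x|} dx = 1 − e^{−2κd} = 1 − e^{−2.239} = 0.8934.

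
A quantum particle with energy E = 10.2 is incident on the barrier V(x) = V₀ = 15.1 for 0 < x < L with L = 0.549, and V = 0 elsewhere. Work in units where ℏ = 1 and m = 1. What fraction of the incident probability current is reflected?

E < V₀: inside the barrier ψ ∝ e^{±κx} with κ = √(2m(V₀ − E))/ℏ = 3.130.
κL = 1.719, sinh(κL) = 2.699.
Matching ψ, ψ′ at both faces gives T = [1 + V₀² sinh²(κL) / (4E(V₀ − E))]⁻¹ = 1/9.307 = 0.107.
R = 1 − T = 0.893.

R = 0.893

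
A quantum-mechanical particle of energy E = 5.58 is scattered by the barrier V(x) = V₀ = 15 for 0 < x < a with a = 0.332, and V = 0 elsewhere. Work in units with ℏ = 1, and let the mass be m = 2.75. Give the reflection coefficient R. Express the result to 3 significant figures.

R = 0.969

Since E < V₀ the interior solution is evanescent with decay constant κ = √(2m(V₀ − E))/ℏ = 7.198.
κa = 2.390, sinh(κa) = 5.409.
The exact tunnelling result is T⁻¹ = 1 + V₀² sinh²(κa) / [4E(V₀ − E)] = 32.31, so T = 0.0309.
R = 1 − T = 0.969.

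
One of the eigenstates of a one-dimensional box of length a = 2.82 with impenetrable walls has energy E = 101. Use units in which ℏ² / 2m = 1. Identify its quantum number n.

n = 9

For an infinite well E_n = n²π²ℏ²/(2ma²), so n = (a/πℏ)√(2mE).
n = (2.82/π) × √(2 × 0.5 × 101) = 9.021 → n = 9.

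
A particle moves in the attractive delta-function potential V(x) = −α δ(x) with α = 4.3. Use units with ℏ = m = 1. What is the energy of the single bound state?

For x ≠ 0 the bound state is ψ ∝ e^{−κ|x|}; integrating the TISE across the delta gives the cusp condition 2κ = 2mα/ℏ², so κ = 4.300.
Then E = −ℏ²κ²/(2m) = −mα²/(2ℏ²) = -9.245.

E = -9.25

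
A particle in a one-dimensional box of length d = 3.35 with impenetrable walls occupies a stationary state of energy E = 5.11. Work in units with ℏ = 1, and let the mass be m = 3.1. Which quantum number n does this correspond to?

For an infinite well E_n = n²π²ℏ²/(2md²), so n = (d/πℏ)√(2mE).
n = (3.35/π) × √(2 × 3.1 × 5.11) = 6.002 → n = 6.

n = 6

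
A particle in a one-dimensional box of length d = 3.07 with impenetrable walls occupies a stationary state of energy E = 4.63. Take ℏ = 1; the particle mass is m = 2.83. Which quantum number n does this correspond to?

From E_n = n²π²ℏ²/(2md²) invert to n = √(2md²E)/(πℏ).
n = (3.07/π) × √(2 × 2.83 × 4.63) = 5.003 → n = 5.

n = 5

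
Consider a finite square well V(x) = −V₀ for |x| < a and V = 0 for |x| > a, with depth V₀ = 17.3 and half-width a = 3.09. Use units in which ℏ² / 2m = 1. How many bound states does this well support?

The dimensionless depth is z₀ = a√(2mV₀)/ℏ = 3.09 × √(17.30) = 12.85.
A new bound state (alternating even/odd) appears each time z₀ passes a multiple of π/2, so N = ⌊2z₀/π⌋ + 1 = ⌊8.182⌋ + 1 = 9.

N = 9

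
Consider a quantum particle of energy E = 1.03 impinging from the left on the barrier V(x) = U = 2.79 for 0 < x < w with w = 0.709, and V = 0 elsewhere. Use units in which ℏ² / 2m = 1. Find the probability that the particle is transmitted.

T = 0.441

Since E < U the interior solution is evanescent with decay constant κ = √(2m(U − E))/ℏ = 1.327.
κw = 0.9406, sinh(κw) = 1.086.
Matching ψ, ψ′ at both faces gives T = [1 + U² sinh²(κw) / (4E(U − E))]⁻¹ = 1/2.265 = 0.441.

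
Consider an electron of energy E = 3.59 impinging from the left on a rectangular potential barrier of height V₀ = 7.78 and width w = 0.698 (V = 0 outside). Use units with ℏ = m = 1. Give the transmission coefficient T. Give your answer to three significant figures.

Since E < V₀ the interior solution is evanescent with decay constant κ = √(2m(V₀ − E))/ℏ = 2.895.
κw = 2.021, sinh(κw) = 3.705.
Matching ψ, ψ′ at both faces gives T = [1 + V₀² sinh²(κw) / (4E(V₀ − E))]⁻¹ = 1/14.81 = 0.0675.

T = 0.0675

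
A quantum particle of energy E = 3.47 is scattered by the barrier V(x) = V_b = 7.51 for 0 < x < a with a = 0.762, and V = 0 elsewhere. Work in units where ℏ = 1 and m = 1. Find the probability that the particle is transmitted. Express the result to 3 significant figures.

E < V_b: inside the barrier ψ ∝ e^{±κx} with κ = √(2m(V_b − E))/ℏ = 2.843.
κa = 2.166, sinh(κa) = 4.304.
Matching ψ, ψ′ at both faces gives T = [1 + V_b² sinh²(κa) / (4E(V_b − E))]⁻¹ = 1/19.64 = 0.0509.

T = 0.0509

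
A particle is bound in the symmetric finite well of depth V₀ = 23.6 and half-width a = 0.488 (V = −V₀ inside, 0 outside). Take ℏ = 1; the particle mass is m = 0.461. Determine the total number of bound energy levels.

N = 2

The dimensionless depth is z₀ = a√(2mV₀)/ℏ = 0.488 × √(21.76) = 2.276.
The even/odd transcendental equations gain one root per π/2 in z₀, giving N = 1 + ⌊2z₀/π⌋ = 1 + ⌊1.449⌋ = 2.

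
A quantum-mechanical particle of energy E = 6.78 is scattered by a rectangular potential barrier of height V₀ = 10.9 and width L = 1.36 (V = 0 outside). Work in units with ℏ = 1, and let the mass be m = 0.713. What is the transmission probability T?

Since E < V₀ the interior solution is evanescent with decay constant κ = √(2m(V₀ − E))/ℏ = 2.424.
κL = 3.296, sinh(κL) = 13.49.
Matching ψ, ψ′ at both faces gives T = [1 + V₀² sinh²(κL) / (4E(V₀ − E))]⁻¹ = 1/194.5 = 0.00514.

T = 0.00514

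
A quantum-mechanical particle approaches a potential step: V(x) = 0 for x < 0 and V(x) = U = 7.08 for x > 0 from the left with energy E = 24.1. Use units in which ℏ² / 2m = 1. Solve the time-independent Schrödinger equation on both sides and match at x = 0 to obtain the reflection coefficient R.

On each side the TISE gives plane waves with k = √(2m(E − V))/ℏ: k₁ = √(2·½·24.1) = 4.909, k₂ = √(2·½·17.02) = 4.126.
Matching ψ and ψ′ at x = 0 gives r = (k₁ − k₂)/(k₁ + k₂), so R = r² = 0.007523 and T = 1 − R = 0.9925.

R = 0.00752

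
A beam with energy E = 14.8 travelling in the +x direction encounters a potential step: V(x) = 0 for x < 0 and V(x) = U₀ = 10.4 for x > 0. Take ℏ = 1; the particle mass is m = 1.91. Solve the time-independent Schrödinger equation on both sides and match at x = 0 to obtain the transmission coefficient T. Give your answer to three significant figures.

T = 0.913

On each side the TISE gives plane waves with k = √(2m(E − V))/ℏ: k₁ = √(2·1.91·14.8) = 7.519, k₂ = √(2·1.91·4.4) = 4.100.
Continuity of ψ and ψ′ at the step yields the reflection amplitude r = (k₁ − k₂)/(k₁ + k₂) = 0.2943; thus R = |r|² = 0.08661, T = 0.9134.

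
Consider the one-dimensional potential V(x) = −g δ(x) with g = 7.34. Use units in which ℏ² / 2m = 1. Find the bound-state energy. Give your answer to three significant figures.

E = -13.5

The bound state is ψ(x) = √κ e^{−κ|x|}. The derivative jump ψ'(0⁺) − ψ'(0⁻) = −(2mg/ℏ²)ψ(0) fixes κ = mg/ℏ² = 3.670.
Then E = −ℏ²κ²/(2m) = −mg²/(2ℏ²) = -13.47.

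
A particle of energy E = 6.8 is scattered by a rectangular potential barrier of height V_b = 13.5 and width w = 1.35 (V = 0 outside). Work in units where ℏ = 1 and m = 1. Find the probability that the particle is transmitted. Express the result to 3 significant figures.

T = 0.000204

Since E < V_b the interior solution is evanescent with decay constant κ = √(2m(V_b − E))/ℏ = 3.661.
κw = 4.942, sinh(κw) = 70.01.
Matching ψ, ψ′ at both faces gives T = [1 + V_b² sinh²(κw) / (4E(V_b − E))]⁻¹ = 1/4902 = 0.000204.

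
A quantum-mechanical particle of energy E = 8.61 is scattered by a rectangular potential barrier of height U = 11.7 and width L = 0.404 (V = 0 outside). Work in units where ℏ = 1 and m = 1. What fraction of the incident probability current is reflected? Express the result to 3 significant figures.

E < U: inside the barrier ψ ∝ e^{±κx} with κ = √(2m(U − E))/ℏ = 2.486.
κL = 1.004, sinh(κL) = 1.182.
The exact tunnelling result is T⁻¹ = 1 + U² sinh²(κL) / [4E(U − E)] = 2.797, so T = 0.358.
R = 1 − T = 0.642.

R = 0.642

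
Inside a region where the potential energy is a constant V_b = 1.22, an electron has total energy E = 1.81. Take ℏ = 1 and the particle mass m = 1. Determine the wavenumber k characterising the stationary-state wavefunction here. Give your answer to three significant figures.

k = 1.09

With E > V_b the solution is oscillatory, ψ ∝ e^{±ikx} with k = √(2m(E − V_b))/ℏ.
k = √(2 × 1 × 0.59) = 1.086.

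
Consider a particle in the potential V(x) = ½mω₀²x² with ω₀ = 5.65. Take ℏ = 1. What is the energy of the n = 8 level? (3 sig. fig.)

The oscillator eigenvalues are E_n = ℏω₀(n + ½), so E_8 = 5.65 × 8.5 = 48.03.

E = 48.0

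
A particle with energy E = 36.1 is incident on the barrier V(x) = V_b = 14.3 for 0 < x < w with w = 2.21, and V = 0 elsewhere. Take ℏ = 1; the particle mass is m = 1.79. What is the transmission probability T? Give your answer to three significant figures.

E > V_b: inside the barrier k₂ = √(2m(E − V_b))/ℏ = 8.834, k₂w = 19.52.
Matching at both interfaces gives T⁻¹ = 1 + V_b² sin²(k₂w) / [4E(E − V_b)] = 1.025, hence T = 0.975.

T = 0.975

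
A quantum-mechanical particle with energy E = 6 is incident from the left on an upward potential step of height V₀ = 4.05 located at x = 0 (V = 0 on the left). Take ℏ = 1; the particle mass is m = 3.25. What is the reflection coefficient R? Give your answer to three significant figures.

R = 0.0750

On each side the TISE gives plane waves with k = √(2m(E − V))/ℏ: k₁ = √(2·3.25·6) = 6.245, k₂ = √(2·3.25·1.95) = 3.560.
Continuity of ψ and ψ′ at the step yields the reflection amplitude r = (k₁ − k₂)/(k₁ + k₂) = 0.2738; thus R = |r|² = 0.07497, T = 0.9250.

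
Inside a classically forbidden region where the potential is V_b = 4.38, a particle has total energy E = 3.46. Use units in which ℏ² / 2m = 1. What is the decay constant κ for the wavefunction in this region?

Since E < V_b the TISE in this region is ψ'' = κ²ψ with κ = √(2m(V_b − E))/ℏ.
κ = √(2 × 0.5 × 0.92) = 0.9592.

κ = 0.959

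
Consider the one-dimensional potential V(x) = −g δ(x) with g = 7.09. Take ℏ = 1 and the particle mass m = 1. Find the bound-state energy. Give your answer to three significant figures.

The bound state is ψ(x) = √κ e^{−κ|x|}. The derivative jump ψ'(0⁺) − ψ'(0⁻) = −(2mg/ℏ²)ψ(0) fixes κ = mg/ℏ² = 7.090.
Then E = −ℏ²κ²/(2m) = −mg²/(2ℏ²) = -25.13.

E = -25.1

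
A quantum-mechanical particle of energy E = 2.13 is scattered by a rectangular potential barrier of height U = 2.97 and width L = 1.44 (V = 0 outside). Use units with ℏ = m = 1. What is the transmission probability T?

E < U: inside the barrier ψ ∝ e^{±κx} with κ = √(2m(U − E))/ℏ = 1.296.
κL = 1.866, sinh(κL) = 3.155.
Matching ψ, ψ′ at both faces gives T = [1 + U² sinh²(κL) / (4E(U − E))]⁻¹ = 1/13.27 = 0.0754.

T = 0.0754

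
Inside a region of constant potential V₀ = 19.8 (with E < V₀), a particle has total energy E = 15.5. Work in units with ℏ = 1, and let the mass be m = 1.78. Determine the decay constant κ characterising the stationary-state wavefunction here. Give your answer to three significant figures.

κ = 3.91

Since E < V₀ the TISE in this region is ψ'' = κ²ψ with κ = √(2m(V₀ − E))/ℏ.
κ = √(2 × 1.78 × 4.3) = 3.913.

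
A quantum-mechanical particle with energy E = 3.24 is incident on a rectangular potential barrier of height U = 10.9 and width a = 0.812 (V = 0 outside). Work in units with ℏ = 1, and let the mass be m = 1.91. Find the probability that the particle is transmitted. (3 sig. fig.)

Since E < U the interior solution is evanescent with decay constant κ = √(2m(U − E))/ℏ = 5.409.
κa = 4.392, sinh(κa) = 40.41.
Matching ψ, ψ′ at both faces gives T = [1 + U² sinh²(κa) / (4E(U − E))]⁻¹ = 1/1955 = 0.000511.

T = 0.000511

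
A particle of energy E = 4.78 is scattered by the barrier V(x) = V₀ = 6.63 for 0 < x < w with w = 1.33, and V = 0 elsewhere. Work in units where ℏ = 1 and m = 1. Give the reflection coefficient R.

Since E < V₀ the interior solution is evanescent with decay constant κ = √(2m(V₀ − E))/ℏ = 1.924.
κw = 2.558, sinh(κw) = 6.418.
The exact tunnelling result is T⁻¹ = 1 + V₀² sinh²(κw) / [4E(V₀ − E)] = 52.19, so T = 0.0192.
R = 1 − T = 0.981.

R = 0.981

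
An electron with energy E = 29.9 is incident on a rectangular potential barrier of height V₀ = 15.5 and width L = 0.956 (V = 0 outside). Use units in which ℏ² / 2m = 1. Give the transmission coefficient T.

T = 0.970

E > V₀: inside the barrier k₂ = √(2m(E − V₀))/ℏ = 3.795, k₂L = 3.628.
T = [1 + V₀² sin²(k₂L) / (4E(E − V₀))]⁻¹ = 1/1.030 = 0.970.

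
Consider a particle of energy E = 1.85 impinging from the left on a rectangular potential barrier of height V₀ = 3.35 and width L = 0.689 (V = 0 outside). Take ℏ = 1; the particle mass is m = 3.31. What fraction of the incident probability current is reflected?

Since E < V₀ the interior solution is evanescent with decay constant κ = √(2m(V₀ − E))/ℏ = 3.151.
κL = 2.171, sinh(κL) = 4.327.
Matching ψ, ψ′ at both faces gives T = [1 + V₀² sinh²(κL) / (4E(V₀ − E))]⁻¹ = 1/19.93 = 0.0502.
R = 1 − T = 0.950.

R = 0.950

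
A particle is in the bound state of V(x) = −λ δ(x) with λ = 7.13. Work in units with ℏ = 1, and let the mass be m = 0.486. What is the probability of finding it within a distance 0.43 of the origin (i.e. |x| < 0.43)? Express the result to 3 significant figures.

P = 0.949

The normalised bound state is ψ = √κ e^{−κ|x|} with κ = mλ/ℏ² = 3.465.
P(|x| < d) = ∫_{−d}^{d} κ e^{−2κ|x|} dx = 1 − e^{−2κd} = 1 − e^{−2.980} = 0.9492.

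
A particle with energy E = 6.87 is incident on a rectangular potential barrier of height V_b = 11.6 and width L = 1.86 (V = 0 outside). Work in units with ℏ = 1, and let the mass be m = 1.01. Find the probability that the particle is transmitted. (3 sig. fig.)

Since E < V_b the interior solution is evanescent with decay constant κ = √(2m(V_b − E))/ℏ = 3.091.
κL = 5.749, sinh(κL) = 157.0.
The exact tunnelling result is T⁻¹ = 1 + V_b² sinh²(κL) / [4E(V_b − E)] = 25520, so T = 0.0000392.

T = 0.0000392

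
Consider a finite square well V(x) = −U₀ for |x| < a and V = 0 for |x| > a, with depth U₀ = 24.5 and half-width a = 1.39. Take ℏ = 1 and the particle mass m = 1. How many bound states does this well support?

N = 7

The dimensionless depth is z₀ = a√(2mU₀)/ℏ = 1.39 × √(49.00) = 9.730.
A new bound state (alternating even/odd) appears each time z₀ passes a multiple of π/2, so N = ⌊2z₀/π⌋ + 1 = ⌊6.194⌋ + 1 = 7.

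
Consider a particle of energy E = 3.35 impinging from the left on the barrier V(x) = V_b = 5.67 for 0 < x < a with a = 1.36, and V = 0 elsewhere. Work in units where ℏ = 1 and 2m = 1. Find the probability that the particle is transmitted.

Since E < V_b the interior solution is evanescent with decay constant κ = √(2m(V_b − E))/ℏ = 1.523.
κa = 2.071, sinh(κa) = 3.905.
Matching ψ, ψ′ at both faces gives T = [1 + V_b² sinh²(κa) / (4E(V_b − E))]⁻¹ = 1/16.77 = 0.0596.

T = 0.0596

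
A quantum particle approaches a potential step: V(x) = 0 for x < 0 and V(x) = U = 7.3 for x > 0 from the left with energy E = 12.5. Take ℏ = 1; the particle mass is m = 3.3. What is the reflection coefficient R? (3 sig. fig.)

R = 0.0466

The wavenumbers are k₁ = √(2mE)/ℏ = 9.083 on the left and k₂ = √(2m(E − U))/ℏ = 5.858 on the right.
Matching ψ and ψ′ at x = 0 gives r = (k₁ − k₂)/(k₁ + k₂), so R = r² = 0.04658 and T = 1 − R = 0.9534.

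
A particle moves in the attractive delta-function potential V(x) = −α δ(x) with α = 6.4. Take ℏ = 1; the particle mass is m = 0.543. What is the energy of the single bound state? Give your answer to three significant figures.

E = -11.1

For x ≠ 0 the bound state is ψ ∝ e^{−κ|x|}; integrating the TISE across the delta gives the cusp condition 2κ = 2mα/ℏ², so κ = 3.475.
Then E = −ℏ²κ²/(2m) = −mα²/(2ℏ²) = -11.12.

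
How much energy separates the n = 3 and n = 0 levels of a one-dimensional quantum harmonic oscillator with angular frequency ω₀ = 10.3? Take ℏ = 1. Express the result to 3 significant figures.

ΔE = 30.9

E_n = ℏω₀(n + ½), so ΔE = (3 − 0) ℏω₀ = 3 × 10.3 = 30.90.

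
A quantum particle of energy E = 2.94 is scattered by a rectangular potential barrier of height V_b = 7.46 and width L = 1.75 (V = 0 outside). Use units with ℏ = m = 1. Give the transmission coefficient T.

Since E < V_b the interior solution is evanescent with decay constant κ = √(2m(V_b − E))/ℏ = 3.007.
κL = 5.262, sinh(κL) = 96.40.
The exact tunnelling result is T⁻¹ = 1 + V_b² sinh²(κL) / [4E(V_b − E)] = 9730, so T = 0.000103.

T = 0.000103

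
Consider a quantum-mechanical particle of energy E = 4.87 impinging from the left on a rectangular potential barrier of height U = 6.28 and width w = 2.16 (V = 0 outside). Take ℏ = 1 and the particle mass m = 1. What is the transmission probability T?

Since E < U the interior solution is evanescent with decay constant κ = √(2m(U − E))/ℏ = 1.679.
κw = 3.627, sinh(κw) = 18.79.
The exact tunnelling result is T⁻¹ = 1 + U² sinh²(κw) / [4E(U − E)] = 508.0, so T = 0.00197.

T = 0.00197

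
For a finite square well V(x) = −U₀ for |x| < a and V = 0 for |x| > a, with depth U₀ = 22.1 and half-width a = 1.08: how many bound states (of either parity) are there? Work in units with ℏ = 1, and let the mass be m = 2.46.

Define the well-strength parameter z₀ = (a/ℏ)√(2mU₀) = 1.08 × √(2·2.46·22.1) = 11.26.
A new bound state (alternating even/odd) appears each time z₀ passes a multiple of π/2, so N = ⌊2z₀/π⌋ + 1 = ⌊7.169⌋ + 1 = 8.

N = 8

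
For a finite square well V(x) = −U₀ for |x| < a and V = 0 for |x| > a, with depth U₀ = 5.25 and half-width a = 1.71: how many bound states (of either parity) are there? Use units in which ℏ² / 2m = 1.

The dimensionless depth is z₀ = a√(2mU₀)/ℏ = 1.71 × √(5.250) = 3.918.
A new bound state (alternating even/odd) appears each time z₀ passes a multiple of π/2, so N = ⌊2z₀/π⌋ + 1 = ⌊2.494⌋ + 1 = 3.

N = 3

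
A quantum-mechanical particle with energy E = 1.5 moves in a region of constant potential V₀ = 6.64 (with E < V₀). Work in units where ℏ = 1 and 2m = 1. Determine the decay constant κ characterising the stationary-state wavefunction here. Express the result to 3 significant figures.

κ = 2.27

Since E < V₀ the TISE in this region is ψ'' = κ²ψ with κ = √(2m(V₀ − E))/ℏ.
κ = √(2 × 0.5 × 5.14) = 2.267.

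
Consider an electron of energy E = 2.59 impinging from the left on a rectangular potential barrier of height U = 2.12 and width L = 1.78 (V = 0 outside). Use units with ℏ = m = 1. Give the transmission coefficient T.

E > U: inside the barrier k₂ = √(2m(E − U))/ℏ = 0.9695, k₂L = 1.726.
T = [1 + U² sin²(k₂L) / (4E(E − U))]⁻¹ = 1/1.901 = 0.526.

T = 0.526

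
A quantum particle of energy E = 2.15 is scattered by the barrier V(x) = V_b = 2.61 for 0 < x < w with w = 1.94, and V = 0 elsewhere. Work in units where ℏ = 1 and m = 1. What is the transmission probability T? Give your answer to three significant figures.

Since E < V_b the interior solution is evanescent with decay constant κ = √(2m(V_b − E))/ℏ = 0.9592.
κw = 1.861, sinh(κw) = 3.137.
The exact tunnelling result is T⁻¹ = 1 + V_b² sinh²(κw) / [4E(V_b − E)] = 17.94, so T = 0.0557.

T = 0.0557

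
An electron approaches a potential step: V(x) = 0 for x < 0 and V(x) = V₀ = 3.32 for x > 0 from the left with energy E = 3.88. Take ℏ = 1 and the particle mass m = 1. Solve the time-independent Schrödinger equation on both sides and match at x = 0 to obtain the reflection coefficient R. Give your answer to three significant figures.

R = 0.202

On each side the TISE gives plane waves with k = √(2m(E − V))/ℏ: k₁ = √(2·1·3.88) = 2.786, k₂ = √(2·1·0.56) = 1.058.
Matching ψ and ψ′ at x = 0 gives r = (k₁ − k₂)/(k₁ + k₂), so R = r² = 0.2019 and T = 1 − R = 0.7981.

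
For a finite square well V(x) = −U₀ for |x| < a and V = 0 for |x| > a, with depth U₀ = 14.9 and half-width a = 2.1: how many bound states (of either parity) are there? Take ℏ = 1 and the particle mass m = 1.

Define the well-strength parameter z₀ = (a/ℏ)√(2mU₀) = 2.1 × √(2·1·14.9) = 11.46.
A new bound state (alternating even/odd) appears each time z₀ passes a multiple of π/2, so N = ⌊2z₀/π⌋ + 1 = ⌊7.298⌋ + 1 = 8.

N = 8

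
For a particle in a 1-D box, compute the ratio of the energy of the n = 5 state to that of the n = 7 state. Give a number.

E_n = n²π²ℏ²/(2mL²) so the ratio is n₂²/n₁² = 25/49 = 0.510204.

0.510204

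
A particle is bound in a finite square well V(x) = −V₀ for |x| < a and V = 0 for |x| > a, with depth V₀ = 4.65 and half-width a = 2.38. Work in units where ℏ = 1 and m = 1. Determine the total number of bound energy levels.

N = 5

Define the well-strength parameter z₀ = (a/ℏ)√(2mV₀) = 2.38 × √(2·1·4.65) = 7.258.
The even/odd transcendental equations gain one root per π/2 in z₀, giving N = 1 + ⌊2z₀/π⌋ = 1 + ⌊4.621⌋ = 5.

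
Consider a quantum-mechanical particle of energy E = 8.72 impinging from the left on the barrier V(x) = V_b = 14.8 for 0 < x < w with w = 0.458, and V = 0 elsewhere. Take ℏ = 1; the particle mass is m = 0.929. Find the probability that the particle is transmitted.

T = 0.164

E < V_b: inside the barrier ψ ∝ e^{±κx} with κ = √(2m(V_b − E))/ℏ = 3.361.
κw = 1.539, sinh(κw) = 2.224.
Matching ψ, ψ′ at both faces gives T = [1 + V_b² sinh²(κw) / (4E(V_b − E))]⁻¹ = 1/6.107 = 0.164.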